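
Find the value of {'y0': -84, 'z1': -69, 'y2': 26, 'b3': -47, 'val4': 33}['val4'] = 33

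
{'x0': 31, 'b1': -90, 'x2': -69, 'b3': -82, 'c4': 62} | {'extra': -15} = {'x0': 31, 'b1': -90, 'x2': -69, 'b3': -82, 'c4': 62, 'extra': -15}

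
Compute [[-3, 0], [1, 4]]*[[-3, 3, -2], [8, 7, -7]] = C[0][0] = (-3)*(-3) + (0)*(8) = 9
C[0][1] = (-3)*(3) + (0)*(7) = -9
C[0][2] = (-3)*(-2) + (0)*(-7) = 6
C[1][0] = (1)*(-3) + (4)*(8) = 29
C[1][1] = (1)*(3) + (4)*(7) = 31
C[1][2] = (1)*(-2) + (4)*(-7) = -30
= [[9, -9, 6], [29, 31, -30]]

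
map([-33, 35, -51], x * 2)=[-66, 70, -102]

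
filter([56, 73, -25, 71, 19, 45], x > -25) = keep x where x > -25: 56✓, 73✓, -25✗, 71✓, 19✓, 45✓
= [56, 73, 71, 19, 45]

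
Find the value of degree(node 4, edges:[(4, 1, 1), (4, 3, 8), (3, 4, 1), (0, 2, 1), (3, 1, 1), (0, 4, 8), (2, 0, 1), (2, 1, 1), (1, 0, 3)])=incident: (4,1), (4,3), (3,4), (0,4)
= 4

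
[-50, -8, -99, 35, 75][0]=-50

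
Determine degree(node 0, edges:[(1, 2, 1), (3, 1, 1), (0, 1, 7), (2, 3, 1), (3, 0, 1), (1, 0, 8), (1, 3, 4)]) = incident: (0,1), (3,0), (1,0)
= 3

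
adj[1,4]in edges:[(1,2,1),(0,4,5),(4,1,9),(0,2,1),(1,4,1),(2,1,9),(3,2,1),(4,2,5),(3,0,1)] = 1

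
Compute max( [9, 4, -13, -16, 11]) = 11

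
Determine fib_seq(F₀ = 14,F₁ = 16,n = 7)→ [14, 16, 30, 46, 76, 122, 198]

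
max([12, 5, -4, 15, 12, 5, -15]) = 15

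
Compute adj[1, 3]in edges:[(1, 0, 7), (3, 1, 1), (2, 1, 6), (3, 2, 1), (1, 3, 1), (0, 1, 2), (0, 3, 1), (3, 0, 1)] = 1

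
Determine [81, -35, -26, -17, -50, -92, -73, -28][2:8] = [-26, -17, -50, -92, -73, -28]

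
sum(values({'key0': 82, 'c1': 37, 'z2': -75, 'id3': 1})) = 45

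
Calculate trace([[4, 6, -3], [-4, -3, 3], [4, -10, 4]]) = 5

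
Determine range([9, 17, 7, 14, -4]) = 21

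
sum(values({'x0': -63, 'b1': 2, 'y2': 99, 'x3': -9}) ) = (-63) + 2 + 99 + (-9)
= 29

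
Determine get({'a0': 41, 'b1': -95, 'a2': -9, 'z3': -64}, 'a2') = -9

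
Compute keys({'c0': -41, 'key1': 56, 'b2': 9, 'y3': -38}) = ['c0', 'key1', 'b2', 'y3']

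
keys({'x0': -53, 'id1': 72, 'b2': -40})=['x0', 'id1', 'b2']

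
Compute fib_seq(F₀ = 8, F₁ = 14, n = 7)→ [8, 14, 22, 36, 58, 94, 152]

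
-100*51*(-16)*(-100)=-8160000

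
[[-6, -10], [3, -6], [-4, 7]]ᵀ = [[-6, 3, -4], [-10, -6, 7]]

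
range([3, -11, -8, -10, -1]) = 14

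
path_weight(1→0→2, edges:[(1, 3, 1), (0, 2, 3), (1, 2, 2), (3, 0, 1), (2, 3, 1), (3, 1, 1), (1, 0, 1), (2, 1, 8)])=4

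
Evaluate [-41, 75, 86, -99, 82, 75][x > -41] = [75, 86, 82, 75]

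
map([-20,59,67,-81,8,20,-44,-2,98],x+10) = [-10, 69, 77, -71, 18, 30, -34, 8, 108]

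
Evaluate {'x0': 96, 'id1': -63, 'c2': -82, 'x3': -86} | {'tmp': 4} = {'x0': 96, 'id1': -63, 'c2': -82, 'x3': -86, 'tmp': 4}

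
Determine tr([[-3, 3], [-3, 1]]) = diagonal: (-3) + 1
= -2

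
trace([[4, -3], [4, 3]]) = diagonal: 4 + 3
= 7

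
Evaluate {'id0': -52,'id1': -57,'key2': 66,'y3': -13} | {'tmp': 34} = {'id0': -52, 'id1': -57, 'key2': 66, 'y3': -13, 'tmp': 34}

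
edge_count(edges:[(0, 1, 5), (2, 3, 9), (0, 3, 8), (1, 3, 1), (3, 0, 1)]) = 5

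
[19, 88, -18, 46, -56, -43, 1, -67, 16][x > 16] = [19, 88, 46]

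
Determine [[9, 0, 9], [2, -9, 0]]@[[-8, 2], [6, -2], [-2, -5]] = [[-90, -27], [-70, 22]]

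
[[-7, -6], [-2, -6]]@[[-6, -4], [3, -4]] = C[0][0] = (-7)*(-6) + (-6)*(3) = 24
C[0][1] = (-7)*(-4) + (-6)*(-4) = 52
C[1][0] = (-2)*(-6) + (-6)*(3) = -6
C[1][1] = (-2)*(-4) + (-6)*(-4) = 32
= [[24, 52], [-6, 32]]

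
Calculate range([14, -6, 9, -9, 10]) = 23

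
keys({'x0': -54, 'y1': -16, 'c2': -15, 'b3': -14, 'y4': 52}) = ['x0', 'y1', 'c2', 'b3', 'y4']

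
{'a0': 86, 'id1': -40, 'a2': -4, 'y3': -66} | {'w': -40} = {'a0': 86, 'id1': -40, 'a2': -4, 'y3': -66, 'w': -40}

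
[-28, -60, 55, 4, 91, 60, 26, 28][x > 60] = keep x where x > 60: -28✗, -60✗, 55✗, 4✗, 91✓, 60✗, 26✗, 28✗
= [91]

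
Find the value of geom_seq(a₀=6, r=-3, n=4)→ [6, -18, 54, -162]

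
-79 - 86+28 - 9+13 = -133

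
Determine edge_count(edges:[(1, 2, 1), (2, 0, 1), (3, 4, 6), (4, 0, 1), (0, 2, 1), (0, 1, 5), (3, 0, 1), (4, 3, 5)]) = 8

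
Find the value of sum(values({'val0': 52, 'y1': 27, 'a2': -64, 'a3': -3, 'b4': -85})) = 52 + 27 + (-64) + (-3) + (-85)
= -73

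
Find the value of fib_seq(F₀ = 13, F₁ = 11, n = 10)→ F_2 = F_1 + F_0 = 24
F_3 = F_2 + F_1 = 35
F_4 = F_3 + F_2 = 59
...
= [13, 11, 24, 35, 59, 94, 153, 247, 400, 647]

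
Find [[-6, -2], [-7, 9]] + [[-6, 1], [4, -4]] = [[-12, -1], [-3, 5]]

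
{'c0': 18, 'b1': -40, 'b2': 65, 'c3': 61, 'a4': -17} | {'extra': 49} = {'c0': 18, 'b1': -40, 'b2': 65, 'c3': 61, 'a4': -17, 'extra': 49}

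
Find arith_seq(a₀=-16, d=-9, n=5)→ [-16, -25, -34, -43, -52]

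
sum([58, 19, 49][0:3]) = slice → [58, 19, 49]
58 + 19 + 49
= 126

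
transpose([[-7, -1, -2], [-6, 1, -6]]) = [[-7, -6], [-1, 1], [-2, -6]]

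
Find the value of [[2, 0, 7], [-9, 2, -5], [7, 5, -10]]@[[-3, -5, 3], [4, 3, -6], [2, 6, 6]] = C[0][0] = (2)*(-3) + (0)*(4) + (7)*(2) = 8
C[0][1] = (2)*(-5) + (0)*(3) + (7)*(6) = 32
C[0][2] = (2)*(3) + (0)*(-6) + (7)*(6) = 48
C[1][0] = (-9)*(-3) + (2)*(4) + (-5)*(2) = 25
C[1][1] = (-9)*(-5) + (2)*(3) + (-5)*(6) = 21
C[1][2] = (-9)*(3) + (2)*(-6) + (-5)*(6) = -69
... (3 more cells)
= [[8, 32, 48], [25, 21, -69], [-21, -80, -69]]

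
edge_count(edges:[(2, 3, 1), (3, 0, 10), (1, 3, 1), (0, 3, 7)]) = 4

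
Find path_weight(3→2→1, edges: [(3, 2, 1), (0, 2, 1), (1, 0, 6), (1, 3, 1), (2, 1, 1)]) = 2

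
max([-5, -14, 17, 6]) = 17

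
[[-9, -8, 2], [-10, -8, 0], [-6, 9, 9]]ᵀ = [[-9, -10, -6], [-8, -8, 9], [2, 0, 9]]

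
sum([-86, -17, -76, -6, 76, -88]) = -197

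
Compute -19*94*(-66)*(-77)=-9076452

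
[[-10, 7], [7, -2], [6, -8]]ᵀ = [[-10, 7, 6], [7, -2, -8]]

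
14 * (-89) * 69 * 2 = -171948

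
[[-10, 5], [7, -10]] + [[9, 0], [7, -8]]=[[-1, 5], [14, -18]]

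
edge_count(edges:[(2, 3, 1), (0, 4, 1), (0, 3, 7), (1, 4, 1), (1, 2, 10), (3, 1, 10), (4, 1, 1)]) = 7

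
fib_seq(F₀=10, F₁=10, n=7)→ [10, 10, 20, 30, 50, 80, 130]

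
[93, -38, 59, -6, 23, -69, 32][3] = -6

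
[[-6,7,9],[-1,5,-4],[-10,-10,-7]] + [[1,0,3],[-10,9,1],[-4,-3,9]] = [[-5, 7, 12], [-11, 14, -3], [-14, -13, 2]]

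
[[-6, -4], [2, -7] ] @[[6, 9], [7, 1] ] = C[0][0] = (-6)*(6) + (-4)*(7) = -64
C[0][1] = (-6)*(9) + (-4)*(1) = -58
C[1][0] = (2)*(6) + (-7)*(7) = -37
C[1][1] = (2)*(9) + (-7)*(1) = 11
= [[-64, -58], [-37, 11]]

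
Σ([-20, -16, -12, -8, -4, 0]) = -60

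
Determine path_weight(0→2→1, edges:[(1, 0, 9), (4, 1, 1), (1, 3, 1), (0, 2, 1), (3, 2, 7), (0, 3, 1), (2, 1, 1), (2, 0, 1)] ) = 2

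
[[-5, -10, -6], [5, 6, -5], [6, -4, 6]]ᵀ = [[-5, 5, 6], [-10, 6, -4], [-6, -5, 6]]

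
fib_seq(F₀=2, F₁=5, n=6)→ [2, 5, 7, 12, 19, 31]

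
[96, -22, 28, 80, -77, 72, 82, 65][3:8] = [80, -77, 72, 82, 65]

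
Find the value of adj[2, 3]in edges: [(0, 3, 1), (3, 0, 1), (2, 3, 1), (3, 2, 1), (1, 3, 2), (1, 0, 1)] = 1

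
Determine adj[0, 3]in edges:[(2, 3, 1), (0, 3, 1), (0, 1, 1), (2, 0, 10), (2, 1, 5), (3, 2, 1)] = 1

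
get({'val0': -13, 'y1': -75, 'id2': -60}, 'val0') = -13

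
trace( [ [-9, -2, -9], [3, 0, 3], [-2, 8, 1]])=-8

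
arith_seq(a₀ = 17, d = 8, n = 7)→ [17, 25, 33, 41, 49, 57, 65]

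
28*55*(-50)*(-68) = 5236000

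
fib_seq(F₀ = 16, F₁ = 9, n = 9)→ [16, 9, 25, 34, 59, 93, 152, 245, 397]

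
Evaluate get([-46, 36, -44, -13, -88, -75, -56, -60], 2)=-44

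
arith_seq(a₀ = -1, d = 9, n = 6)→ [-1, 8, 17, 26, 35, 44]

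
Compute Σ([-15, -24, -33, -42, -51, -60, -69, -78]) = (-15) + (-24) + (-33) + (-42) + (-51) + (-60) + (-69) + (-78)
= -372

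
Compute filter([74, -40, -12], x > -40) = keep x where x > -40: 74✓, -40✗, -12✓
= [74, -12]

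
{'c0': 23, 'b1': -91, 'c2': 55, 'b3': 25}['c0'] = 23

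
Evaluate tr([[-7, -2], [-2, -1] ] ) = -8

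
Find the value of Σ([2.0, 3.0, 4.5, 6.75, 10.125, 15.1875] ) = 41.5625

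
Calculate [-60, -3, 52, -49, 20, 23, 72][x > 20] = [52, 23, 72]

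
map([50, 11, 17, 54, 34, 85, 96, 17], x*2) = 50*2=100, 11*2=22, 17*2=34, 54*2=108, 34*2=68, 85*2=170, 96*2=192, 17*2=34
= [100, 22, 34, 108, 68, 170, 192, 34]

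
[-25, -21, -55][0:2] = [-25, -21]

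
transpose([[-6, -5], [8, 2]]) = [[-6, 8], [-5, 2]]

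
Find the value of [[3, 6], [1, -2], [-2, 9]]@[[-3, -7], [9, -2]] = [[45, -33], [-21, -3], [87, -4]]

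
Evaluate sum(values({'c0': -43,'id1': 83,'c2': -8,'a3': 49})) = 81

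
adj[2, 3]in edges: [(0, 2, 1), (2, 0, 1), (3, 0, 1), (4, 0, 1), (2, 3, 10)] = 10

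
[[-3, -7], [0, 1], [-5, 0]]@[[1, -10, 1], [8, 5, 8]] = [[-59, -5, -59], [8, 5, 8], [-5, 50, -5]]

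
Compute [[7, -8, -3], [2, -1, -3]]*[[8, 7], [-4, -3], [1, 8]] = C[0][0] = (7)*(8) + (-8)*(-4) + (-3)*(1) = 85
C[0][1] = (7)*(7) + (-8)*(-3) + (-3)*(8) = 49
C[1][0] = (2)*(8) + (-1)*(-4) + (-3)*(1) = 17
C[1][1] = (2)*(7) + (-1)*(-3) + (-3)*(8) = -7
= [[85, 49], [17, -7]]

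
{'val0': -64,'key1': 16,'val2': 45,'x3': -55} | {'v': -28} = {'val0': -64, 'key1': 16, 'val2': 45, 'x3': -55, 'v': -28}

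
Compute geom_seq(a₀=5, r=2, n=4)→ a_0 = 5*2^0 = 5
a_1 = 5*2^1 = 10
a_2 = 5*2^2 = 20
...
= [5, 10, 20, 40]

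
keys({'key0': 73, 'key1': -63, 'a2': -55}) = ['key0', 'key1', 'a2']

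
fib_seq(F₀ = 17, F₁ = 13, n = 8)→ F_2 = F_1 + F_0 = 30
F_3 = F_2 + F_1 = 43
F_4 = F_3 + F_2 = 73
...
= [17, 13, 30, 43, 73, 116, 189, 305]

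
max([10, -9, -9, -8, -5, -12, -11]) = 10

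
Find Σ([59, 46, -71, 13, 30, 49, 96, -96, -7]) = 119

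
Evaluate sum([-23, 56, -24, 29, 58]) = 96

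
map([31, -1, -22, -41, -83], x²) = (31)²=961, (-1)²=1, (-22)²=484, (-41)²=1681, (-83)²=6889
= [961, 1, 484, 1681, 6889]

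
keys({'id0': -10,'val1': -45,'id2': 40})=['id0', 'val1', 'id2']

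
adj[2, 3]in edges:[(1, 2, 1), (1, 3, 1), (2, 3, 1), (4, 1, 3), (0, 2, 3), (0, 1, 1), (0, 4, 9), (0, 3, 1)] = 1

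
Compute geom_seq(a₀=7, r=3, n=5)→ a_0 = 7*3^0 = 7
a_1 = 7*3^1 = 21
a_2 = 7*3^2 = 63
...
= [7, 21, 63, 189, 567]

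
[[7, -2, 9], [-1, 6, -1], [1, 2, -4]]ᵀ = [[7, -1, 1], [-2, 6, 2], [9, -1, -4]]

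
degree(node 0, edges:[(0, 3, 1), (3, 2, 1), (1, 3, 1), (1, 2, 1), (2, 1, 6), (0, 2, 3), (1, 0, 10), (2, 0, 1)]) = incident: (0,3), (0,2), (1,0), (2,0)
= 4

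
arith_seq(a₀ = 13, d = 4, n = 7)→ a_0 = 13 + 0*4 = 13
a_1 = 13 + 1*4 = 17
a_2 = 13 + 2*4 = 21
...
= [13, 17, 21, 25, 29, 33, 37]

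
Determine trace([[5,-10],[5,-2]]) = diagonal: 5 + (-2)
= 3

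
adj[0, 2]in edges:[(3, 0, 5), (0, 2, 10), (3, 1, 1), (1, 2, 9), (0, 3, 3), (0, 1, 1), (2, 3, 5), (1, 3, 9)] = 10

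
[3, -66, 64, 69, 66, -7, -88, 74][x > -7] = keep x where x > -7: 3✓, -66✗, 64✓, 69✓, 66✓, -7✗, -88✗, 74✓
= [3, 64, 69, 66, 74]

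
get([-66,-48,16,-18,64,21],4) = 64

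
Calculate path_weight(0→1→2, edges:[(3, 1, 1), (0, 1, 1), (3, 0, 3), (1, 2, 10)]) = 11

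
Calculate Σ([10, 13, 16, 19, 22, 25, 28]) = 10 + 13 + 16 + 19 + 22 + 25 + 28
= 133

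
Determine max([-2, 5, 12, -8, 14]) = 14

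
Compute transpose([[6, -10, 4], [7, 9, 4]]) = [[6, 7], [-10, 9], [4, 4]]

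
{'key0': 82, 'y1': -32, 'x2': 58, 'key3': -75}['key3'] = -75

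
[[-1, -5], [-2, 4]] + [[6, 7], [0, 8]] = [[5, 2], [-2, 12]]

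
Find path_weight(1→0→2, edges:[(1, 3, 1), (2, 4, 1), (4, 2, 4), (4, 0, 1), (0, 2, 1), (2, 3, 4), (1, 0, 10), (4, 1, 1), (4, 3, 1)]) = 11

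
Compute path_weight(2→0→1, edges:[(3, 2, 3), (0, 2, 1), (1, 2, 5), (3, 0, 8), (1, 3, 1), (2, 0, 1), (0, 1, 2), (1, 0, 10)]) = 3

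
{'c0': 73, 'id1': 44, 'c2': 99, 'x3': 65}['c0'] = 73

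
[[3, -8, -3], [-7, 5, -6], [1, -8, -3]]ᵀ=[[3, -7, 1], [-8, 5, -8], [-3, -6, -3]]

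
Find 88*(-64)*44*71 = -17594368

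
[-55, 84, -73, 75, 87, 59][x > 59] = keep x where x > 59: -55✗, 84✓, -73✗, 75✓, 87✓, 59✗
= [84, 75, 87]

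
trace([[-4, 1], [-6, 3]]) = diagonal: (-4) + 3
= -1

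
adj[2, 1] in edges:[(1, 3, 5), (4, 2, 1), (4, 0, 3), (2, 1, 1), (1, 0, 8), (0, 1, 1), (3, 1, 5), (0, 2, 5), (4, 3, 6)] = 1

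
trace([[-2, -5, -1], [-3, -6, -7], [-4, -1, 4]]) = -4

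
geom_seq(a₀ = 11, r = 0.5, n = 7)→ [11.0, 5.5, 2.75, 1.375, 0.6875, 0.34375, 0.171875]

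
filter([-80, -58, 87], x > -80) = [-58, 87]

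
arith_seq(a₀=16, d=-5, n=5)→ [16, 11, 6, 1, -4]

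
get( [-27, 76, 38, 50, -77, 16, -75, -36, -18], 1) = 76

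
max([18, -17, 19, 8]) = 19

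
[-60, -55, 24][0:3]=[-60, -55, 24]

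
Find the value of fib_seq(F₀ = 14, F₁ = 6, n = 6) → [14, 6, 20, 26, 46, 72]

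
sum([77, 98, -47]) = 128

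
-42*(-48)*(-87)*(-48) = 8418816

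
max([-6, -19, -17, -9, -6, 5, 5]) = 5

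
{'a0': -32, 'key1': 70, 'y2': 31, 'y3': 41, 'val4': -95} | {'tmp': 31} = {'a0': -32, 'key1': 70, 'y2': 31, 'y3': 41, 'val4': -95, 'tmp': 31}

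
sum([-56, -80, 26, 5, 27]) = (-56) + (-80) + 26 + 5 + 27
= -78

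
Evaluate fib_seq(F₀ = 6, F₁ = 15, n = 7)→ F_2 = F_1 + F_0 = 21
F_3 = F_2 + F_1 = 36
F_4 = F_3 + F_2 = 57
...
= [6, 15, 21, 36, 57, 93, 150]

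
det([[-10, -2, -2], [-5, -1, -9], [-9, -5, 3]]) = 256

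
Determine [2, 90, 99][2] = 99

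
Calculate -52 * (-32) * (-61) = -101504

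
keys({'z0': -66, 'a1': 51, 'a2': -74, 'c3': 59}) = ['z0', 'a1', 'a2', 'c3']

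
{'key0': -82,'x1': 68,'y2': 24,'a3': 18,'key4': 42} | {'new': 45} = {'key0': -82, 'x1': 68, 'y2': 24, 'a3': 18, 'key4': 42, 'new': 45}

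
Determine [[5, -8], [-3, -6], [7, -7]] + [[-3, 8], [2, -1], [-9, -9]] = [[2, 0], [-1, -7], [-2, -16]]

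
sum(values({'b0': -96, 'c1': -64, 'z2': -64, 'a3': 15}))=(-96) + (-64) + (-64) + 15
= -209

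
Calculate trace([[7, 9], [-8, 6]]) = 13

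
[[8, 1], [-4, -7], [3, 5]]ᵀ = [[8, -4, 3], [1, -7, 5]]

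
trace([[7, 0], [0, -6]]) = 1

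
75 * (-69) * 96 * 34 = -16891200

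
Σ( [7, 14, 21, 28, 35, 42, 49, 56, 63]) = 315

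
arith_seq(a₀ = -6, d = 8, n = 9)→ a_0 = -6 + 0*8 = -6
a_1 = -6 + 1*8 = 2
a_2 = -6 + 2*8 = 10
...
= [-6, 2, 10, 18, 26, 34, 42, 50, 58]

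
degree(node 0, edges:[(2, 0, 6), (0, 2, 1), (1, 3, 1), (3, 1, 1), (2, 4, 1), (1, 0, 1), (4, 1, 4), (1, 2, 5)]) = incident: (2,0), (0,2), (1,0)
= 3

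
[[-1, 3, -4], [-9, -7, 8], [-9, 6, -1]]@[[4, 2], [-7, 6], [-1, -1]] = C[0][0] = (-1)*(4) + (3)*(-7) + (-4)*(-1) = -21
C[0][1] = (-1)*(2) + (3)*(6) + (-4)*(-1) = 20
C[1][0] = (-9)*(4) + (-7)*(-7) + (8)*(-1) = 5
C[1][1] = (-9)*(2) + (-7)*(6) + (8)*(-1) = -68
C[2][0] = (-9)*(4) + (6)*(-7) + (-1)*(-1) = -77
C[2][1] = (-9)*(2) + (6)*(6) + (-1)*(-1) = 19
= [[-21, 20], [5, -68], [-77, 19]]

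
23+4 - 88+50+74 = 63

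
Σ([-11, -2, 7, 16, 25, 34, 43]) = 112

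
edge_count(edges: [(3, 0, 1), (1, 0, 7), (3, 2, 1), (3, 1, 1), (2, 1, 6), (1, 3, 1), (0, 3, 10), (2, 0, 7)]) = 8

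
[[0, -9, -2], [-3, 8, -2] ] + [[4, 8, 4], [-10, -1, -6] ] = [[4, -1, 2], [-13, 7, -8]]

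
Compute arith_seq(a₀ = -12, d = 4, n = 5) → a_0 = -12 + 0*4 = -12
a_1 = -12 + 1*4 = -8
a_2 = -12 + 2*4 = -4
...
= [-12, -8, -4, 0, 4]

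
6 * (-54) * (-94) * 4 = 121824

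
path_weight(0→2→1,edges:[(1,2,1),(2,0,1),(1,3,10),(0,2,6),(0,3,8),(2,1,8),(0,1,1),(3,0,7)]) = w(0→2)=6 + w(2→1)=8
= 14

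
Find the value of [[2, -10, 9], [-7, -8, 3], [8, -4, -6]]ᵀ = [[2, -7, 8], [-10, -8, -4], [9, 3, -6]]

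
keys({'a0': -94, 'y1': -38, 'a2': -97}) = ['a0', 'y1', 'a2']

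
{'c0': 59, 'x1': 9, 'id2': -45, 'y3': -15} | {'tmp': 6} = {'c0': 59, 'x1': 9, 'id2': -45, 'y3': -15, 'tmp': 6}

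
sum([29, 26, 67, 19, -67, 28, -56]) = 29 + 26 + 67 + 19 + (-67) + 28 + (-56)
= 46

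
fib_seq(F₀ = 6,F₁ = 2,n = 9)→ F_2 = F_1 + F_0 = 8
F_3 = F_2 + F_1 = 10
F_4 = F_3 + F_2 = 18
...
= [6, 2, 8, 10, 18, 28, 46, 74, 120]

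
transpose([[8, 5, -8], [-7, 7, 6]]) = [[8, -7], [5, 7], [-8, 6]]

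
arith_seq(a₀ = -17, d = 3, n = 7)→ a_0 = -17 + 0*3 = -17
a_1 = -17 + 1*3 = -14
a_2 = -17 + 2*3 = -11
...
= [-17, -14, -11, -8, -5, -2, 1]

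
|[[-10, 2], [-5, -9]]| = 100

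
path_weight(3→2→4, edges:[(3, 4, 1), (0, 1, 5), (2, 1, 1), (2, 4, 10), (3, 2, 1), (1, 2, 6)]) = 11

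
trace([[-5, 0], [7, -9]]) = diagonal: (-5) + (-9)
= -14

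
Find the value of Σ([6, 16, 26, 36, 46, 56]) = 186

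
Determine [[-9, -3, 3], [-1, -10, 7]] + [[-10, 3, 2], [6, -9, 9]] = [[-19, 0, 5], [5, -19, 16]]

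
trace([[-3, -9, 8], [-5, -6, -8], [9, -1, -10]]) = -19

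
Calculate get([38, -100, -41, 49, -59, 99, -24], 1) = -100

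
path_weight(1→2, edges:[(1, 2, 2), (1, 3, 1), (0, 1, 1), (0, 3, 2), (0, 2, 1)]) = w(1→2)=2
= 2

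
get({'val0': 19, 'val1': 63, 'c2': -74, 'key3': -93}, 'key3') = -93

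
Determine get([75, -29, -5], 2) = -5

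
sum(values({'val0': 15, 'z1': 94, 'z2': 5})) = 15 + 94 + 5
= 114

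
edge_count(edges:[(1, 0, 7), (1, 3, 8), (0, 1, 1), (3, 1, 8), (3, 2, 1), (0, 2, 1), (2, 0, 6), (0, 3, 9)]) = 8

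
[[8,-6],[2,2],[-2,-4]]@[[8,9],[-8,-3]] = C[0][0] = (8)*(8) + (-6)*(-8) = 112
C[0][1] = (8)*(9) + (-6)*(-3) = 90
C[1][0] = (2)*(8) + (2)*(-8) = 0
C[1][1] = (2)*(9) + (2)*(-3) = 12
C[2][0] = (-2)*(8) + (-4)*(-8) = 16
C[2][1] = (-2)*(9) + (-4)*(-3) = -6
= [[112, 90], [0, 12], [16, -6]]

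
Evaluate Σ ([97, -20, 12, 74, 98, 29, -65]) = 97 + (-20) + 12 + 74 + 98 + 29 + (-65)
= 225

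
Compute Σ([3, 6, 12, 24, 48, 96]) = 189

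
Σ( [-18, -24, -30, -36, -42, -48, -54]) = -252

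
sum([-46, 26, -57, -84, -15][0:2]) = -20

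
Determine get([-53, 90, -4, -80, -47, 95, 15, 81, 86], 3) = -80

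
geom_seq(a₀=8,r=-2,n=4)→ a_0 = 8*(-2)^0 = 8
a_1 = 8*(-2)^1 = -16
a_2 = 8*(-2)^2 = 32
...
= [8, -16, 32, -64]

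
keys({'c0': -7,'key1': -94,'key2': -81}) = ['c0', 'key1', 'key2']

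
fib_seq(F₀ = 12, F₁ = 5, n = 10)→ F_2 = F_1 + F_0 = 17
F_3 = F_2 + F_1 = 22
F_4 = F_3 + F_2 = 39
...
= [12, 5, 17, 22, 39, 61, 100, 161, 261, 422]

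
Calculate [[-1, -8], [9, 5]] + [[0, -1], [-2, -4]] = [[-1, -9], [7, 1]]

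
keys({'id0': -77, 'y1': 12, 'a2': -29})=['id0', 'y1', 'a2']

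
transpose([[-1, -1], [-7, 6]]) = [[-1, -7], [-1, 6]]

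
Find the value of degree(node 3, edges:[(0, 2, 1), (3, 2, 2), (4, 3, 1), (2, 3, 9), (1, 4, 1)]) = incident: (3,2), (4,3), (2,3)
= 3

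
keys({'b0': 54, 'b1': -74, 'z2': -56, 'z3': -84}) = ['b0', 'b1', 'z2', 'z3']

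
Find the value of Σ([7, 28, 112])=7 + 28 + 112
= 147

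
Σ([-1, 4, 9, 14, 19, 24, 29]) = (-1) + 4 + 9 + 14 + 19 + 24 + 29
= 98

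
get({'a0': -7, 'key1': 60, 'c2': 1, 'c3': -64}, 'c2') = 1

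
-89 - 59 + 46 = -102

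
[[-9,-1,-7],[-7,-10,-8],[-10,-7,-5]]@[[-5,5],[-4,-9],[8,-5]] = C[0][0] = (-9)*(-5) + (-1)*(-4) + (-7)*(8) = -7
C[0][1] = (-9)*(5) + (-1)*(-9) + (-7)*(-5) = -1
C[1][0] = (-7)*(-5) + (-10)*(-4) + (-8)*(8) = 11
C[1][1] = (-7)*(5) + (-10)*(-9) + (-8)*(-5) = 95
C[2][0] = (-10)*(-5) + (-7)*(-4) + (-5)*(8) = 38
C[2][1] = (-10)*(5) + (-7)*(-9) + (-5)*(-5) = 38
= [[-7, -1], [11, 95], [38, 38]]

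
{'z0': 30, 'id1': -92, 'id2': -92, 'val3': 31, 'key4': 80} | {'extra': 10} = {'z0': 30, 'id1': -92, 'id2': -92, 'val3': 31, 'key4': 80, 'extra': 10}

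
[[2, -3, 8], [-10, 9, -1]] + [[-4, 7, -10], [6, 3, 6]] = [[-2, 4, -2], [-4, 12, 5]]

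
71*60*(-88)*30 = -11246400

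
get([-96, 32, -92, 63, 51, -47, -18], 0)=-96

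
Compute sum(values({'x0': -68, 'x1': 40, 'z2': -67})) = (-68) + 40 + (-67)
= -95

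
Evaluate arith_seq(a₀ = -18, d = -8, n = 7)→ a_0 = -18 + 0*-8 = -18
a_1 = -18 + 1*-8 = -26
a_2 = -18 + 2*-8 = -34
...
= [-18, -26, -34, -42, -50, -58, -66]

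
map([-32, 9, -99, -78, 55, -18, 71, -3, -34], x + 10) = -32+10=-22, 9+10=19, -99+10=-89, -78+10=-68, 55+10=65, -18+10=-8, 71+10=81, -3+10=7, -34+10=-24
= [-22, 19, -89, -68, 65, -8, 81, 7, -24]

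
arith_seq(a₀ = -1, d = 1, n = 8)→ [-1, 0, 1, 2, 3, 4, 5, 6]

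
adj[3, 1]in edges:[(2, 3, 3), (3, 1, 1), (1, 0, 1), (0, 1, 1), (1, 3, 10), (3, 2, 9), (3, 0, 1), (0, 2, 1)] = 1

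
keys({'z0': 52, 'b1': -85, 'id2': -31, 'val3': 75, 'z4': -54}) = ['z0', 'b1', 'id2', 'val3', 'z4']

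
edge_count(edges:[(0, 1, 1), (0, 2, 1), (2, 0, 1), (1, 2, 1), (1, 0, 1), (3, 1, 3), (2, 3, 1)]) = 7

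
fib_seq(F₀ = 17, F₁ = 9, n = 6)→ F_2 = F_1 + F_0 = 26
F_3 = F_2 + F_1 = 35
F_4 = F_3 + F_2 = 61
...
= [17, 9, 26, 35, 61, 96]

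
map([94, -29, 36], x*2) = [188, -58, 72]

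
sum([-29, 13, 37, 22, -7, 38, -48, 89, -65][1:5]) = 65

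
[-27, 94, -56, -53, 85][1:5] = [94, -56, -53, 85]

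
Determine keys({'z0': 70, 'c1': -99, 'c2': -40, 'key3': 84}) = ['z0', 'c1', 'c2', 'key3']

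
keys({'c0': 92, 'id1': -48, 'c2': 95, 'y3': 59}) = ['c0', 'id1', 'c2', 'y3']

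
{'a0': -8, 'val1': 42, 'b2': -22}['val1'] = 42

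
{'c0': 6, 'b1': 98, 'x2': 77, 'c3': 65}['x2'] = 77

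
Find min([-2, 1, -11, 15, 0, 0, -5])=-11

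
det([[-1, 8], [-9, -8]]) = (-1)*(-8) - (8)*(-9)
= 80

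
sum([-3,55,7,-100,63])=22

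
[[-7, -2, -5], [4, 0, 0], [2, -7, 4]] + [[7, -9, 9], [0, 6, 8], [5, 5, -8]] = [[0, -11, 4], [4, 6, 8], [7, -2, -4]]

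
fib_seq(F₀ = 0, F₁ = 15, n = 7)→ [0, 15, 15, 30, 45, 75, 120]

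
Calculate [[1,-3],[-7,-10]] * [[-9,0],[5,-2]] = [[-24, 6], [13, 20]]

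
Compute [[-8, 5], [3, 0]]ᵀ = [[-8, 3], [5, 0]]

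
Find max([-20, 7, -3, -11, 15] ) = 15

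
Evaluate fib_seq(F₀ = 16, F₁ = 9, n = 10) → [16, 9, 25, 34, 59, 93, 152, 245, 397, 642]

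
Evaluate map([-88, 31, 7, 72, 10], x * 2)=-88*2=-176, 31*2=62, 7*2=14, 72*2=144, 10*2=20
= [-176, 62, 14, 144, 20]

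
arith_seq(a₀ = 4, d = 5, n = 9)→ a_0 = 4 + 0*5 = 4
a_1 = 4 + 1*5 = 9
a_2 = 4 + 2*5 = 14
...
= [4, 9, 14, 19, 24, 29, 34, 39, 44]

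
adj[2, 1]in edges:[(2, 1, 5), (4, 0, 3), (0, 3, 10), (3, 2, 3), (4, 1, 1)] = 5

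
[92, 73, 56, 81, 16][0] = 92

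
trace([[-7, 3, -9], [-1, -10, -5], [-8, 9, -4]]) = diagonal: (-7) + (-10) + (-4)
= -21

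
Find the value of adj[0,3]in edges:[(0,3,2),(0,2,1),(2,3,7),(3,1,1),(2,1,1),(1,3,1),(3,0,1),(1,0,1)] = 2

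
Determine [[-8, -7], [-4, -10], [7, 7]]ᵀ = [[-8, -4, 7], [-7, -10, 7]]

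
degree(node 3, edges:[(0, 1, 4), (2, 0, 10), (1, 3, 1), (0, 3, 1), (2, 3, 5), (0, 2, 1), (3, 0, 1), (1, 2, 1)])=4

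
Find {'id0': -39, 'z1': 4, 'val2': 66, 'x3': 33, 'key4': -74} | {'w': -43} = {'id0': -39, 'z1': 4, 'val2': 66, 'x3': 33, 'key4': -74, 'w': -43}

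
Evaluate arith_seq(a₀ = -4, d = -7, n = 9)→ [-4, -11, -18, -25, -32, -39, -46, -53, -60]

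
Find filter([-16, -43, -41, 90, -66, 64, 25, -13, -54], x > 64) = [90]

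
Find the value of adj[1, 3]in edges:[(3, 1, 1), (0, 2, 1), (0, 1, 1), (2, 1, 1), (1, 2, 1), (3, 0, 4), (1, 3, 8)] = 8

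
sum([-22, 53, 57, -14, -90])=(-22) + 53 + 57 + (-14) + (-90)
= -16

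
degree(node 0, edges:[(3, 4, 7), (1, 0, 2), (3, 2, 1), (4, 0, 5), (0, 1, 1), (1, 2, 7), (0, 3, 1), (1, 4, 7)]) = incident: (1,0), (4,0), (0,1), (0,3)
= 4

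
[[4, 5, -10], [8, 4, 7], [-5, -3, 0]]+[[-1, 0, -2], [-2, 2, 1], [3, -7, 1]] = [[3, 5, -12], [6, 6, 8], [-2, -10, 1]]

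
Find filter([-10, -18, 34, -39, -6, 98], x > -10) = keep x where x > -10: -10✗, -18✗, 34✓, -39✗, -6✓, 98✓
= [34, -6, 98]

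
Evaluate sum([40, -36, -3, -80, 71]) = 40 + (-36) + (-3) + (-80) + 71
= -8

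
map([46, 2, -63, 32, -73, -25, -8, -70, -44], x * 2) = 46*2=92, 2*2=4, -63*2=-126, 32*2=64, -73*2=-146, -25*2=-50, -8*2=-16, -70*2=-140, -44*2=-88
= [92, 4, -126, 64, -146, -50, -16, -140, -88]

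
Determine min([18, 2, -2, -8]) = -8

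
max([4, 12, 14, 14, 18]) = 18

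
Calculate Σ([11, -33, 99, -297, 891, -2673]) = -2002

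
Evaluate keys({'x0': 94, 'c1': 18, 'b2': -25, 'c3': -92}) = ['x0', 'c1', 'b2', 'c3']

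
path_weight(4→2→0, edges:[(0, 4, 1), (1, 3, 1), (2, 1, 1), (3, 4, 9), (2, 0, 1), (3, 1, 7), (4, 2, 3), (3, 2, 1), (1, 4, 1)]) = 4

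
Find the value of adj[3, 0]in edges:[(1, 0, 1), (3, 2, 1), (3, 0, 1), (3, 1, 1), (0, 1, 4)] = 1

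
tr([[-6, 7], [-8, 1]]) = diagonal: (-6) + 1
= -5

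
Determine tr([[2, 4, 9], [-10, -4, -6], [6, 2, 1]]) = diagonal: 2 + (-4) + 1
= -1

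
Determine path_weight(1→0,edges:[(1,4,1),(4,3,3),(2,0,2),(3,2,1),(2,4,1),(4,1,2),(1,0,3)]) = 3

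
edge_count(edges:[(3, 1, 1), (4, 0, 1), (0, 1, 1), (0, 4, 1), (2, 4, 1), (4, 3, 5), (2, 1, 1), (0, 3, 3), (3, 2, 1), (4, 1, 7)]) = 10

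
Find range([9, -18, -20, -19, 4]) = 29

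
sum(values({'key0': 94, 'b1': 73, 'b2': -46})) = 94 + 73 + (-46)
= 121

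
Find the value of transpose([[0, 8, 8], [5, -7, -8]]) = [[0, 5], [8, -7], [8, -8]]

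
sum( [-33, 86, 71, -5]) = 119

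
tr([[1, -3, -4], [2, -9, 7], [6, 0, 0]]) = -8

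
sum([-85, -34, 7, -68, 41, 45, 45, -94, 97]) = (-85) + (-34) + 7 + (-68) + 41 + 45 + 45 + (-94) + 97
= -46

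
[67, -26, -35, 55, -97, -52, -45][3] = 55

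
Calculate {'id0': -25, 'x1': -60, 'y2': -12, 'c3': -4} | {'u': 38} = {'id0': -25, 'x1': -60, 'y2': -12, 'c3': -4, 'u': 38}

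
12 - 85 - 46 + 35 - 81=-165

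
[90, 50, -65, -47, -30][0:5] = [90, 50, -65, -47, -30]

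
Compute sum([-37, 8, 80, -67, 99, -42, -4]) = (-37) + 8 + 80 + (-67) + 99 + (-42) + (-4)
= 37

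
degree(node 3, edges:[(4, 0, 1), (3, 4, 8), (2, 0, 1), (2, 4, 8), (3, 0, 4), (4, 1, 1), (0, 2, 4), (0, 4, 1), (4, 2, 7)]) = incident: (3,4), (3,0)
= 2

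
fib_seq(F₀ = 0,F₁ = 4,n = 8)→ [0, 4, 4, 8, 12, 20, 32, 52]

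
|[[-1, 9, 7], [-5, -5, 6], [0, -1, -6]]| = -271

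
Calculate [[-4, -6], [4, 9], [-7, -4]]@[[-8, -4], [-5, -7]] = C[0][0] = (-4)*(-8) + (-6)*(-5) = 62
C[0][1] = (-4)*(-4) + (-6)*(-7) = 58
C[1][0] = (4)*(-8) + (9)*(-5) = -77
C[1][1] = (4)*(-4) + (9)*(-7) = -79
C[2][0] = (-7)*(-8) + (-4)*(-5) = 76
C[2][1] = (-7)*(-4) + (-4)*(-7) = 56
= [[62, 58], [-77, -79], [76, 56]]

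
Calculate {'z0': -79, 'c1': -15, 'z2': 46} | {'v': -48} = {'z0': -79, 'c1': -15, 'z2': 46, 'v': -48}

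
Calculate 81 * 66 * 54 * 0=0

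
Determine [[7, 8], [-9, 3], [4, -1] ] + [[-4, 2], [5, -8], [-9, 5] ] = [[3, 10], [-4, -5], [-5, 4]]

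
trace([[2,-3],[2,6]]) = 8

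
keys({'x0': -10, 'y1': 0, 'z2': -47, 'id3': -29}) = ['x0', 'y1', 'z2', 'id3']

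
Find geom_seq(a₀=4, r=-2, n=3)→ [4, -8, 16]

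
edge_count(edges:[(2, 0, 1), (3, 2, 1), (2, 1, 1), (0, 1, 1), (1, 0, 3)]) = 5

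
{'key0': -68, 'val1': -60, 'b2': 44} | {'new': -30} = {'key0': -68, 'val1': -60, 'b2': 44, 'new': -30}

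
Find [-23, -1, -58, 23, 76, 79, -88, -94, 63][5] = 79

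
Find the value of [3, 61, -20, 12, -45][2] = -20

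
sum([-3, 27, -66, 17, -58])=-83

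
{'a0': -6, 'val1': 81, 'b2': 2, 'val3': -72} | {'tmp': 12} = {'a0': -6, 'val1': 81, 'b2': 2, 'val3': -72, 'tmp': 12}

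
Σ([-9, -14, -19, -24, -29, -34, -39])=-168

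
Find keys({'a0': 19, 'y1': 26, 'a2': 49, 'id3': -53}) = ['a0', 'y1', 'a2', 'id3']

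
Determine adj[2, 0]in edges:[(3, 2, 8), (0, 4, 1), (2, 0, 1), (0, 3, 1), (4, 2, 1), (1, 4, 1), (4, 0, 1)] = 1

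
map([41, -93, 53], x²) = (41)²=1681, (-93)²=8649, (53)²=2809
= [1681, 8649, 2809]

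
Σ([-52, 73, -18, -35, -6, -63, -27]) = -128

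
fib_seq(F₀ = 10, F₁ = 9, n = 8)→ F_2 = F_1 + F_0 = 19
F_3 = F_2 + F_1 = 28
F_4 = F_3 + F_2 = 47
...
= [10, 9, 19, 28, 47, 75, 122, 197]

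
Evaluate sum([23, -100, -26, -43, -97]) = 23 + (-100) + (-26) + (-43) + (-97)
= -243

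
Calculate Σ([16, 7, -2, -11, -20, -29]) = -39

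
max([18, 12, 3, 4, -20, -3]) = 18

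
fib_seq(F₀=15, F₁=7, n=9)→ F_2 = F_1 + F_0 = 22
F_3 = F_2 + F_1 = 29
F_4 = F_3 + F_2 = 51
...
= [15, 7, 22, 29, 51, 80, 131, 211, 342]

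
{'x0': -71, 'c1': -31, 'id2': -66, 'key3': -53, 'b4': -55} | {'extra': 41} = {'x0': -71, 'c1': -31, 'id2': -66, 'key3': -53, 'b4': -55, 'extra': 41}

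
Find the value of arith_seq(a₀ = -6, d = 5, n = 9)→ [-6, -1, 4, 9, 14, 19, 24, 29, 34]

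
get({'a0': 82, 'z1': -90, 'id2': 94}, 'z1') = -90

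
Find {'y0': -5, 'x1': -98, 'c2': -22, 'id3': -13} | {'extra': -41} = {'y0': -5, 'x1': -98, 'c2': -22, 'id3': -13, 'extra': -41}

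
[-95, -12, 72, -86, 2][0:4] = [-95, -12, 72, -86]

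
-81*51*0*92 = 0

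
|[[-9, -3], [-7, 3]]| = -48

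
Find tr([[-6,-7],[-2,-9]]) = -15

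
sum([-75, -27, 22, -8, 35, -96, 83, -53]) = -119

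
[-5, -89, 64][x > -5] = [64]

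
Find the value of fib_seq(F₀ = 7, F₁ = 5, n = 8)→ [7, 5, 12, 17, 29, 46, 75, 121]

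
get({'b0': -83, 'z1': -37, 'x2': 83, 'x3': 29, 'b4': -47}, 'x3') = 29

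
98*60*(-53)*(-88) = 27424320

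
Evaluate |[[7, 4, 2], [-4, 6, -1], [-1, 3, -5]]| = -277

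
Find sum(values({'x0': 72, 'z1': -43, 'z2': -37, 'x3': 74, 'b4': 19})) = 72 + (-43) + (-37) + 74 + 19
= 85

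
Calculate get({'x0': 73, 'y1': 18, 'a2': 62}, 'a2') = 62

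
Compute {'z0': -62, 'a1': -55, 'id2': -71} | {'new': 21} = {'z0': -62, 'a1': -55, 'id2': -71, 'new': 21}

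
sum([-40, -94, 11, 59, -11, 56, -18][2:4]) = 70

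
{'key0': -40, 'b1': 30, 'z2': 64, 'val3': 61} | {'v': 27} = {'key0': -40, 'b1': 30, 'z2': 64, 'val3': 61, 'v': 27}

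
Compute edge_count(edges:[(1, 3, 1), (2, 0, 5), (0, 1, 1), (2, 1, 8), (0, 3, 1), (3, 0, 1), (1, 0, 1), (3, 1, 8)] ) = 8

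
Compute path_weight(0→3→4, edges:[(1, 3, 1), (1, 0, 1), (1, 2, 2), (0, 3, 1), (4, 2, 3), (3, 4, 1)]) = w(0→3)=1 + w(3→4)=1
= 2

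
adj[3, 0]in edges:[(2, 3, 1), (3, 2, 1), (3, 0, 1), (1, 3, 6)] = 1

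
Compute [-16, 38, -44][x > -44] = [-16, 38]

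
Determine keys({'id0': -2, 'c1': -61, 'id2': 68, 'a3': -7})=['id0', 'c1', 'id2', 'a3']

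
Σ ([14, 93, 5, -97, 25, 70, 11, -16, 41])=14 + 93 + 5 + (-97) + 25 + 70 + 11 + (-16) + 41
= 146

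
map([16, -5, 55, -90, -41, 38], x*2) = 16*2=32, -5*2=-10, 55*2=110, -90*2=-180, -41*2=-82, 38*2=76
= [32, -10, 110, -180, -82, 76]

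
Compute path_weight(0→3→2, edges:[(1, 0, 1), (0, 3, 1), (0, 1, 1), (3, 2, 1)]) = 2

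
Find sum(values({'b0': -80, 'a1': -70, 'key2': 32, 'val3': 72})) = -46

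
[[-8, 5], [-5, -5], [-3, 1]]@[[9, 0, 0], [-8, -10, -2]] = C[0][0] = (-8)*(9) + (5)*(-8) = -112
C[0][1] = (-8)*(0) + (5)*(-10) = -50
C[0][2] = (-8)*(0) + (5)*(-2) = -10
C[1][0] = (-5)*(9) + (-5)*(-8) = -5
C[1][1] = (-5)*(0) + (-5)*(-10) = 50
C[1][2] = (-5)*(0) + (-5)*(-2) = 10
... (3 more cells)
= [[-112, -50, -10], [-5, 50, 10], [-35, -10, -2]]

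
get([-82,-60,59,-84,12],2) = 59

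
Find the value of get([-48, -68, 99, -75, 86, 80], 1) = -68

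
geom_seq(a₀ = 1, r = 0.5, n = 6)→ [1.0, 0.5, 0.25, 0.125, 0.0625, 0.03125]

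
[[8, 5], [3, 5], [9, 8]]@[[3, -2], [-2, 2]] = [[14, -6], [-1, 4], [11, -2]]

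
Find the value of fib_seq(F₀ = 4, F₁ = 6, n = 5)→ F_2 = F_1 + F_0 = 10
F_3 = F_2 + F_1 = 16
F_4 = F_3 + F_2 = 26
= [4, 6, 10, 16, 26]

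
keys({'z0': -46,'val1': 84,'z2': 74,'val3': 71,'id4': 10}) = ['z0', 'val1', 'z2', 'val3', 'id4']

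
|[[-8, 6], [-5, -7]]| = 86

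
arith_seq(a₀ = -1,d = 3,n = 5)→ [-1, 2, 5, 8, 11]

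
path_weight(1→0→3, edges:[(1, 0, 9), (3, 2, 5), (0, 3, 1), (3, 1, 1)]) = w(1→0)=9 + w(0→3)=1
= 10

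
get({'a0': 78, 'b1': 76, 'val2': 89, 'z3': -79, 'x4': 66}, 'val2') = 89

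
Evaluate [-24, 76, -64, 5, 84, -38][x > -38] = keep x where x > -38: -24✓, 76✓, -64✗, 5✓, 84✓, -38✗
= [-24, 76, 5, 84]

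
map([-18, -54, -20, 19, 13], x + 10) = [-8, -44, -10, 29, 23]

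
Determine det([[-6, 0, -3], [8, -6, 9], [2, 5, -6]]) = -102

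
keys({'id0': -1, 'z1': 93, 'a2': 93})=['id0', 'z1', 'a2']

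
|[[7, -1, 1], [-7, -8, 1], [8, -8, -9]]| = (1)*(7)*det([[-8, 1], [-8, -9]]) + (-1)*(-1)*det([[-7, 1], [8, -9]]) + (1)*(1)*det([[-7, -8], [8, -8]])
= 560 + 55 + 120
= 735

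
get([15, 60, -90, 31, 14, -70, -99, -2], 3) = 31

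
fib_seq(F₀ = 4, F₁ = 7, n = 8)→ F_2 = F_1 + F_0 = 11
F_3 = F_2 + F_1 = 18
F_4 = F_3 + F_2 = 29
...
= [4, 7, 11, 18, 29, 47, 76, 123]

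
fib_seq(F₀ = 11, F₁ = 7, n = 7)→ [11, 7, 18, 25, 43, 68, 111]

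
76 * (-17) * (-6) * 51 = 395352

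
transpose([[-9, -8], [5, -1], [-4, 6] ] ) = [[-9, 5, -4], [-8, -1, 6]]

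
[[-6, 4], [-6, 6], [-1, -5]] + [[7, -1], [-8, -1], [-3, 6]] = [[1, 3], [-14, 5], [-4, 1]]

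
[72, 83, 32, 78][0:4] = [72, 83, 32, 78]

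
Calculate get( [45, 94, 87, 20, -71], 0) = 45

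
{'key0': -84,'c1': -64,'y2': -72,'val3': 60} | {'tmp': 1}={'key0': -84, 'c1': -64, 'y2': -72, 'val3': 60, 'tmp': 1}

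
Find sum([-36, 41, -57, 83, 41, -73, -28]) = (-36) + 41 + (-57) + 83 + 41 + (-73) + (-28)
= -29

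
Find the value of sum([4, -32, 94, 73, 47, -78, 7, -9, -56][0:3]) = 66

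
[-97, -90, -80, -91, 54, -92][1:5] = [-90, -80, -91, 54]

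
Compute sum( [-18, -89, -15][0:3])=slice → [-18, -89, -15]
(-18) + (-89) + (-15)
= -122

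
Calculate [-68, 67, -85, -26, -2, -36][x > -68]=[67, -26, -2, -36]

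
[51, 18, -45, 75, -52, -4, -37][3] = 75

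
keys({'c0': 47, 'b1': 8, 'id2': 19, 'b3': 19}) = ['c0', 'b1', 'id2', 'b3']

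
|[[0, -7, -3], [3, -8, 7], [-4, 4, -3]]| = (1)*(0)*det([[-8, 7], [4, -3]]) + (-1)*(-7)*det([[3, 7], [-4, -3]]) + (1)*(-3)*det([[3, -8], [-4, 4]])
= 0 + 133 + 60
= 193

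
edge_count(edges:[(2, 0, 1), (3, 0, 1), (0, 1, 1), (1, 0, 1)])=4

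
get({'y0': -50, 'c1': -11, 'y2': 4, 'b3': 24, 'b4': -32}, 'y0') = -50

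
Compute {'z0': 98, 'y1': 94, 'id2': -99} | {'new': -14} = {'z0': 98, 'y1': 94, 'id2': -99, 'new': -14}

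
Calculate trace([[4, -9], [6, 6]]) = diagonal: 4 + 6
= 10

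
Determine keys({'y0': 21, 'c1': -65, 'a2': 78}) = ['y0', 'c1', 'a2']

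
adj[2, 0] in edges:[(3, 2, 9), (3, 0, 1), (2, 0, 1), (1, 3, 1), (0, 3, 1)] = 1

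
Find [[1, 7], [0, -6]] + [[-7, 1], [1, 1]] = [[-6, 8], [1, -5]]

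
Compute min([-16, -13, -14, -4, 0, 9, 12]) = -16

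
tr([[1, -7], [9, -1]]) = diagonal: 1 + (-1)
= 0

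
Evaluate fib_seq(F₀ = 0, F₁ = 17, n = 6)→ F_2 = F_1 + F_0 = 17
F_3 = F_2 + F_1 = 34
F_4 = F_3 + F_2 = 51
...
= [0, 17, 17, 34, 51, 85]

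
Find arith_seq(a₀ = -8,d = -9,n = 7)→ a_0 = -8 + 0*-9 = -8
a_1 = -8 + 1*-9 = -17
a_2 = -8 + 2*-9 = -26
...
= [-8, -17, -26, -35, -44, -53, -62]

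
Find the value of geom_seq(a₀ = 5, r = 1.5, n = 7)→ a_0 = 5*1.5^0 = 5.0
a_1 = 5*1.5^1 = 7.5
a_2 = 5*1.5^2 = 11.25
...
= [5.0, 7.5, 11.25, 16.875, 25.3125, 37.96875, 56.953125]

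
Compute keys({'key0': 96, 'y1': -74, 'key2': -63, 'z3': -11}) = ['key0', 'y1', 'key2', 'z3']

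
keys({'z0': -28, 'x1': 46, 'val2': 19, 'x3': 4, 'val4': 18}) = ['z0', 'x1', 'val2', 'x3', 'val4']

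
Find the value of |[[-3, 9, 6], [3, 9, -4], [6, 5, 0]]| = (1)*(-3)*det([[9, -4], [5, 0]]) + (-1)*(9)*det([[3, -4], [6, 0]]) + (1)*(6)*det([[3, 9], [6, 5]])
= -60 + -216 + -234
= -510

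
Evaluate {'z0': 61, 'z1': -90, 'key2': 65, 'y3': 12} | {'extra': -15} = {'z0': 61, 'z1': -90, 'key2': 65, 'y3': 12, 'extra': -15}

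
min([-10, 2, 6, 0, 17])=-10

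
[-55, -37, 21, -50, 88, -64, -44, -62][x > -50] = [-37, 21, 88, -44]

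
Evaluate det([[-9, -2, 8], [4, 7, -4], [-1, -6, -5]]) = 347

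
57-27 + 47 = 77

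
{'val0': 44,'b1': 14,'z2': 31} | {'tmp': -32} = {'val0': 44, 'b1': 14, 'z2': 31, 'tmp': -32}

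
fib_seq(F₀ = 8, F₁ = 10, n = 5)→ [8, 10, 18, 28, 46]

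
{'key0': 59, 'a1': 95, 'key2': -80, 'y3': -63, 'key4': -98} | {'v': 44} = {'key0': 59, 'a1': 95, 'key2': -80, 'y3': -63, 'key4': -98, 'v': 44}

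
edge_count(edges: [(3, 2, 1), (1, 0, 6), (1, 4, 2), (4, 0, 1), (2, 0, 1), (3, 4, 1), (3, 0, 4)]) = 7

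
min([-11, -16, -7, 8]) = -16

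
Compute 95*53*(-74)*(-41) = 15276190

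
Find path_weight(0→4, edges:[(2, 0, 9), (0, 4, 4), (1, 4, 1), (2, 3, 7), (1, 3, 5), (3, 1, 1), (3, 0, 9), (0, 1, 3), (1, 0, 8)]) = w(0→4)=4
= 4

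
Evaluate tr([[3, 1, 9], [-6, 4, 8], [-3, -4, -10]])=-3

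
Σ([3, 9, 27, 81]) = 3 + 9 + 27 + 81
= 120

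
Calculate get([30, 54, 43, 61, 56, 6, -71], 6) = -71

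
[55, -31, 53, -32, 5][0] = 55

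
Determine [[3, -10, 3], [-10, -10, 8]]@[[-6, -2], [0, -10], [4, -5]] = [[-6, 79], [92, 80]]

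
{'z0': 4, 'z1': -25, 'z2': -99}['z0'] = 4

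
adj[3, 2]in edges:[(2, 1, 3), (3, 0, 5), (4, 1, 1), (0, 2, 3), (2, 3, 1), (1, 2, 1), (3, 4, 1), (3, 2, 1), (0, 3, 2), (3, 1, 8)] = 1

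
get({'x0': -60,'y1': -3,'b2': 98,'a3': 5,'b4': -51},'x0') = -60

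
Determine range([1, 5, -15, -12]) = 20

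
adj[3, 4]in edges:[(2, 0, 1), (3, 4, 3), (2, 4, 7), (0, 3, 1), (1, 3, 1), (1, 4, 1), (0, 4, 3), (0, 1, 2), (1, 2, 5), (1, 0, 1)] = 3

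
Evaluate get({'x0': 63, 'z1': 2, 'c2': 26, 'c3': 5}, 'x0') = 63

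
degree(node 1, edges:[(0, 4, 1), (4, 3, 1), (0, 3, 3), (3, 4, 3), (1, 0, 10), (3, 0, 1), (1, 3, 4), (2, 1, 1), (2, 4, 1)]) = 3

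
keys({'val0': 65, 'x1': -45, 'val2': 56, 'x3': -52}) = ['val0', 'x1', 'val2', 'x3']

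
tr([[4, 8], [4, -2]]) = diagonal: 4 + (-2)
= 2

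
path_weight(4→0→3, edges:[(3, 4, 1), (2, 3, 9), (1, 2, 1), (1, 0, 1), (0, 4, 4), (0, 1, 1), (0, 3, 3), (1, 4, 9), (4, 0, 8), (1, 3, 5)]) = w(4→0)=8 + w(0→3)=3
= 11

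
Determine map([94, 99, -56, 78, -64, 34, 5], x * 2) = [188, 198, -112, 156, -128, 68, 10]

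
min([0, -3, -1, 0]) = -3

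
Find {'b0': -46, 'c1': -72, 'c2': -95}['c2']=-95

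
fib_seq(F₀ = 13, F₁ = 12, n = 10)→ [13, 12, 25, 37, 62, 99, 161, 260, 421, 681]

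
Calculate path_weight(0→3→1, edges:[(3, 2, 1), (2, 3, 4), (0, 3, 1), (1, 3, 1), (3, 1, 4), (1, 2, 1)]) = w(0→3)=1 + w(3→1)=4
= 5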